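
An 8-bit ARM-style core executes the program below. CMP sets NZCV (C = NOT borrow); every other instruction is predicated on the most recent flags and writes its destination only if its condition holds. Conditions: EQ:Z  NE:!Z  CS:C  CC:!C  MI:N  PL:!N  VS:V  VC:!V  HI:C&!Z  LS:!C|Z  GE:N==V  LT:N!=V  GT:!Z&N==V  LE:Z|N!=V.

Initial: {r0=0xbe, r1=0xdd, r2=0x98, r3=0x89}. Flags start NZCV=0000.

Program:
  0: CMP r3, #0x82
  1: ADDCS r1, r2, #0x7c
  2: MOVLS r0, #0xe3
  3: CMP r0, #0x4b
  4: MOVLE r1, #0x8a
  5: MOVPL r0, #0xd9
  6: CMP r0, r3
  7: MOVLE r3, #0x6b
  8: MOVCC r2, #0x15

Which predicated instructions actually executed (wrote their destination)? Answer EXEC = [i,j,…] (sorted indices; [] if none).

[0] flags=0010 → (cmp)
[1] flags=0010 CS?T → r1=0x14
[2] flags=0010 LS?F → skip
[3] flags=0011 → (cmp)
[4] flags=0011 LE?T → r1=0x8a
[5] flags=0011 PL?T → r0=0xd9
[6] flags=0010 → (cmp)
[7] flags=0010 LE?F → skip
[8] flags=0010 CC?F → skip

EXEC = [1,4,5]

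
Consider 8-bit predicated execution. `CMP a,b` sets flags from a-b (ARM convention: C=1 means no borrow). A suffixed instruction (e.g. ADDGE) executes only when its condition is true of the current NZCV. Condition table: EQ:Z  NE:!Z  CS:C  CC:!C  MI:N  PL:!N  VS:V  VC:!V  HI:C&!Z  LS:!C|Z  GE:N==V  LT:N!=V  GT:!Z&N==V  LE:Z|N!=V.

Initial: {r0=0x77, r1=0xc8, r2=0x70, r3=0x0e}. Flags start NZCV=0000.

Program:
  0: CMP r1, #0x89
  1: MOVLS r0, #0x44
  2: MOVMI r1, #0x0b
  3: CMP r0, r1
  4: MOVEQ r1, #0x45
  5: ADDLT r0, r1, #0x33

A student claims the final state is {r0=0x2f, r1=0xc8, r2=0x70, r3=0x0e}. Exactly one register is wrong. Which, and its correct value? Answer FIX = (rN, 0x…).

FIX = (r0, 0x77)

0: ✓ CMP  NZCV=0010
1: · MOVLS
2: · MOVMI
3: ✓ CMP  NZCV=1001
4: · MOVEQ
5: · ADDLT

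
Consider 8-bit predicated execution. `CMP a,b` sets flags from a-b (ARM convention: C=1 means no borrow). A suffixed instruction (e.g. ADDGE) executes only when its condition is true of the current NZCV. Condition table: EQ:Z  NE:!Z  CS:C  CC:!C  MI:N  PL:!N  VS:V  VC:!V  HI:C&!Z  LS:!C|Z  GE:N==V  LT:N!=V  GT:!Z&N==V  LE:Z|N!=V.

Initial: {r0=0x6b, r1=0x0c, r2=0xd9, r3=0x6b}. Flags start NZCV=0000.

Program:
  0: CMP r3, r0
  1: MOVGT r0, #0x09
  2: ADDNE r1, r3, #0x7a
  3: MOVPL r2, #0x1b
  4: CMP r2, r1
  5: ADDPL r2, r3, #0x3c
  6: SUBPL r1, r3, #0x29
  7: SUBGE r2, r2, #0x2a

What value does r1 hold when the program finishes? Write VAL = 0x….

0: ✓ CMP  NZCV=0110
1: · MOVGT
2: · ADDNE
3: ✓ MOVPL  r2←0x1b
4: ✓ CMP  NZCV=0010
5: ✓ ADDPL  r2←0xa7
6: ✓ SUBPL  r1←0x42
7: ✓ SUBGE  r2←0x7d

VAL = 0x42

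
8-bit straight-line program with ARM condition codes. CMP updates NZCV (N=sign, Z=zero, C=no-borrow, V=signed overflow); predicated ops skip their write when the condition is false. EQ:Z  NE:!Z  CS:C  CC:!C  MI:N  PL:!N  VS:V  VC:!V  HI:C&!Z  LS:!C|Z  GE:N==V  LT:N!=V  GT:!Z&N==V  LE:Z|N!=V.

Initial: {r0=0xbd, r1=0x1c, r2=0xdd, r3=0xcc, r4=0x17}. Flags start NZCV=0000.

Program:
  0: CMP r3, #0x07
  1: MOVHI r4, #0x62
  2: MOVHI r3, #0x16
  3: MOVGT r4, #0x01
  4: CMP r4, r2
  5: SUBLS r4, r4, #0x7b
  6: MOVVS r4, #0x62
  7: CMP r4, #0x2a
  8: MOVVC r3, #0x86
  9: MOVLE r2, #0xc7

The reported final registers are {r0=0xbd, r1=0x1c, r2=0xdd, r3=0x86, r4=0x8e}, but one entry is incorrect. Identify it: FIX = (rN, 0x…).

0: ✓ CMP  NZCV=1010
1: ✓ MOVHI  r4←0x62
2: ✓ MOVHI  r3←0x16
3: · MOVGT
4: ✓ CMP  NZCV=1001
5: ✓ SUBLS  r4←0xe7
6: ✓ MOVVS  r4←0x62
7: ✓ CMP  NZCV=0010
8: ✓ MOVVC  r3←0x86
9: · MOVLE

FIX = (r4, 0x62)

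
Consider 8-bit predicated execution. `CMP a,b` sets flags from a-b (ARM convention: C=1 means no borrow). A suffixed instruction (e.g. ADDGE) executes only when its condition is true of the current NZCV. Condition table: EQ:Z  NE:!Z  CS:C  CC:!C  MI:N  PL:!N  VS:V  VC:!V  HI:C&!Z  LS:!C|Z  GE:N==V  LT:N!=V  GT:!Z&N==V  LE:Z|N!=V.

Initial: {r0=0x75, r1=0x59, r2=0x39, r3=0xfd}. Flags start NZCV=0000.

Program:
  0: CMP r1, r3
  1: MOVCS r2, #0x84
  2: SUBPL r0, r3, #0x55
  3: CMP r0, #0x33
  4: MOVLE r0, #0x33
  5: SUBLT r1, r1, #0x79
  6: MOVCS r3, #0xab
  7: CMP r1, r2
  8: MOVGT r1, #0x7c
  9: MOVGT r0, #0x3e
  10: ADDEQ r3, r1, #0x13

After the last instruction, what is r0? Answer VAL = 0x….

[0] flags=0000 → (cmp)
[1] flags=0000 CS?F → skip
[2] flags=0000 PL?T → r0=0xa8
[3] flags=0011 → (cmp)
[4] flags=0011 LE?T → r0=0x33
[5] flags=0011 LT?T → r1=0xe0
[6] flags=0011 CS?T → r3=0xab
[7] flags=1010 → (cmp)
[8] flags=1010 GT?F → skip
[9] flags=1010 GT?F → skip
[10] flags=1010 EQ?F → skip

VAL = 0x33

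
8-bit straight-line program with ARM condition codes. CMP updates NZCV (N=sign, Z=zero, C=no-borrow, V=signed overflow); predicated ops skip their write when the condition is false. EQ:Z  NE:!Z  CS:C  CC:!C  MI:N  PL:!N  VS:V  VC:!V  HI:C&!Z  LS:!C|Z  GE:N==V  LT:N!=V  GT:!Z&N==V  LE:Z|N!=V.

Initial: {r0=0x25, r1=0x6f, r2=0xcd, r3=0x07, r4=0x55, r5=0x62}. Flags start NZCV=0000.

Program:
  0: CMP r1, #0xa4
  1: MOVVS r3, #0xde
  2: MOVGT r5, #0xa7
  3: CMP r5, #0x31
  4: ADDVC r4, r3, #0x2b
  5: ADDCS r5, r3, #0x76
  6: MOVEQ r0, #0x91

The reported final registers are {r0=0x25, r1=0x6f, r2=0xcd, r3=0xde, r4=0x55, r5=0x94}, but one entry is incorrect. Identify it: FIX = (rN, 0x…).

[0] flags=1001 → (cmp)
[1] flags=1001 VS?T → r3=0xde
[2] flags=1001 GT?T → r5=0xa7
[3] flags=0011 → (cmp)
[4] flags=0011 VC?F → skip
[5] flags=0011 CS?T → r5=0x54
[6] flags=0011 EQ?F → skip

FIX = (r5, 0x54)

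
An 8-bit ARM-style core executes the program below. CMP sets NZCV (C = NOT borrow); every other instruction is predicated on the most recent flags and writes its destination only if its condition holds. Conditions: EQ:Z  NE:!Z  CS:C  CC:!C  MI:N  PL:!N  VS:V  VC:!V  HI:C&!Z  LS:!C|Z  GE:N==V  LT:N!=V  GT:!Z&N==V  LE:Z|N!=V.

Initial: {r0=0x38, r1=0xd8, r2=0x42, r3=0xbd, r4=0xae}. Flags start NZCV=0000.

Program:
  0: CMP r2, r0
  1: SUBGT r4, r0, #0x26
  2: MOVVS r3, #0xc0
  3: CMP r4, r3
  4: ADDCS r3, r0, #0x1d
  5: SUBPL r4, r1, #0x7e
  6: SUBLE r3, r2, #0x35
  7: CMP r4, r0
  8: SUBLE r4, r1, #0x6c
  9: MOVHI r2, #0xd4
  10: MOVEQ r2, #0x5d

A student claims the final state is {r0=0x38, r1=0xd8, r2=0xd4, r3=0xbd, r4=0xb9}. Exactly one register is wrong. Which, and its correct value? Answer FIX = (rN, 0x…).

0: ✓ CMP  NZCV=0010
1: ✓ SUBGT  r4←0x12
2: · MOVVS
3: ✓ CMP  NZCV=0000
4: · ADDCS
5: ✓ SUBPL  r4←0x5a
6: · SUBLE
7: ✓ CMP  NZCV=0010
8: · SUBLE
9: ✓ MOVHI  r2←0xd4
10: · MOVEQ

FIX = (r4, 0x5a)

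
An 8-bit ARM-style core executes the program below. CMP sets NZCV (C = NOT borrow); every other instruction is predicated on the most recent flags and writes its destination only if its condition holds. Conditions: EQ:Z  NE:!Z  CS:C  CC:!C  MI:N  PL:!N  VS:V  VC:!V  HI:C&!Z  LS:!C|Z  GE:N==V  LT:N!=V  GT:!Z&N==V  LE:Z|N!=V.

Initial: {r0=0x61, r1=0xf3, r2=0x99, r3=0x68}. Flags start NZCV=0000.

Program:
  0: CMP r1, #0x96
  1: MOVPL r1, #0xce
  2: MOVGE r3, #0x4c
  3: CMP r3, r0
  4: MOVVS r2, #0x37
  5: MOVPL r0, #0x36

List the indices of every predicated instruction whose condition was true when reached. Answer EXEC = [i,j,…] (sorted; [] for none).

EXEC = [1,2]

[0] flags=0010 → (cmp)
[1] flags=0010 PL?T → r1=0xce
[2] flags=0010 GE?T → r3=0x4c
[3] flags=1000 → (cmp)
[4] flags=1000 VS?F → skip
[5] flags=1000 PL?F → skip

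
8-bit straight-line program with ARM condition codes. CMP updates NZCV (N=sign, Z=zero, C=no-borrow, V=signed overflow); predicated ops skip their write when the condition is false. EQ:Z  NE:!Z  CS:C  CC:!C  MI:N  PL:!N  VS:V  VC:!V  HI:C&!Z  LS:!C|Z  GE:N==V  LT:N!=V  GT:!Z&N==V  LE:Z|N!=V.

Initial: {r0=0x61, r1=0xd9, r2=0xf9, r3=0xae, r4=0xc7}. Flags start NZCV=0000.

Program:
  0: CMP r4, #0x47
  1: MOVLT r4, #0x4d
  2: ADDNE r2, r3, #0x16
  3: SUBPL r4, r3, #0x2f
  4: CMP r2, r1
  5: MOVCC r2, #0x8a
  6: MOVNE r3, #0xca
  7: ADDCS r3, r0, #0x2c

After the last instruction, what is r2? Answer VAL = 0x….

[0] flags=1010 → (cmp)
[1] flags=1010 LT?T → r4=0x4d
[2] flags=1010 NE?T → r2=0xc4
[3] flags=1010 PL?F → skip
[4] flags=1000 → (cmp)
[5] flags=1000 CC?T → r2=0x8a
[6] flags=1000 NE?T → r3=0xca
[7] flags=1000 CS?F → skip

VAL = 0x8a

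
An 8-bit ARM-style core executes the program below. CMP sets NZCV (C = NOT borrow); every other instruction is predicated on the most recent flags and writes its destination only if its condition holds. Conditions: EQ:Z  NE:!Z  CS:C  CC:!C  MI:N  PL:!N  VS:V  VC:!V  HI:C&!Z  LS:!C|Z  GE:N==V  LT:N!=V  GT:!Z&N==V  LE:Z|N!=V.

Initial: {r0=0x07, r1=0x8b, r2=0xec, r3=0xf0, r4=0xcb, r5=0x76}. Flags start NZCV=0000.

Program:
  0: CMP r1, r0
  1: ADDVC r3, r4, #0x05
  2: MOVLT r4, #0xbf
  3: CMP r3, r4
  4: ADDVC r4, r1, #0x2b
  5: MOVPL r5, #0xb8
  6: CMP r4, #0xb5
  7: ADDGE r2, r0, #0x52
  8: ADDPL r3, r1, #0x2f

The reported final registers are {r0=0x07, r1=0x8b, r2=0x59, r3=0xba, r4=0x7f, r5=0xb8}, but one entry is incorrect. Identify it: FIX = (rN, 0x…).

[0] flags=1010 → (cmp)
[1] flags=1010 VC?T → r3=0xd0
[2] flags=1010 LT?T → r4=0xbf
[3] flags=0010 → (cmp)
[4] flags=0010 VC?T → r4=0xb6
[5] flags=0010 PL?T → r5=0xb8
[6] flags=0010 → (cmp)
[7] flags=0010 GE?T → r2=0x59
[8] flags=0010 PL?T → r3=0xba

FIX = (r4, 0xb6)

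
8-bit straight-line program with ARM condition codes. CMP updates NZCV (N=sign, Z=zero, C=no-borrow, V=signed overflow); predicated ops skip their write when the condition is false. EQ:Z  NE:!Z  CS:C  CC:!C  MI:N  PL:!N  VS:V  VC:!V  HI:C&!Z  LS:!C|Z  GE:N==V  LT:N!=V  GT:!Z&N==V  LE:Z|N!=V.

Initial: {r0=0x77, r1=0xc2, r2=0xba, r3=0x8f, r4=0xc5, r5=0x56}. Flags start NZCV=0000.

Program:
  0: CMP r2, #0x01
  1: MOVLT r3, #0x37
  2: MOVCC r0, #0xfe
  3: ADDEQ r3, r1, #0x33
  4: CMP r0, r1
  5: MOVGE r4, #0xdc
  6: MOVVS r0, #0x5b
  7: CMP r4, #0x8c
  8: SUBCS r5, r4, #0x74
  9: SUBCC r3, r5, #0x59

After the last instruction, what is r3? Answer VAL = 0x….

VAL = 0x37

0: ✓ CMP  NZCV=1010
1: ✓ MOVLT  r3←0x37
2: · MOVCC
3: · ADDEQ
4: ✓ CMP  NZCV=1001
5: ✓ MOVGE  r4←0xdc
6: ✓ MOVVS  r0←0x5b
7: ✓ CMP  NZCV=0010
8: ✓ SUBCS  r5←0x68
9: · SUBCC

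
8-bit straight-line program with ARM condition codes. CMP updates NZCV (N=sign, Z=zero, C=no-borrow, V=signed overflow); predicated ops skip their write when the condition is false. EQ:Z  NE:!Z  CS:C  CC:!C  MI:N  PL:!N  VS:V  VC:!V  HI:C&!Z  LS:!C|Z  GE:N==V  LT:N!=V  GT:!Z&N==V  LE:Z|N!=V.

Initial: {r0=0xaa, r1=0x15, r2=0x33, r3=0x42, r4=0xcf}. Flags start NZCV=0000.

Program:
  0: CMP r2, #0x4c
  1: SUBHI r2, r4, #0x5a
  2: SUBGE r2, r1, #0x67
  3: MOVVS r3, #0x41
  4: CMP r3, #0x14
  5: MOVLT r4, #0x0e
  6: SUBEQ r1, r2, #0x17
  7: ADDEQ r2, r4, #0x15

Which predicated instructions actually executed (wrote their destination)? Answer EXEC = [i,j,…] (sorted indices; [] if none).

EXEC = []

0: ✓ CMP  NZCV=1000
1: · SUBHI
2: · SUBGE
3: · MOVVS
4: ✓ CMP  NZCV=0010
5: · MOVLT
6: · SUBEQ
7: · ADDEQ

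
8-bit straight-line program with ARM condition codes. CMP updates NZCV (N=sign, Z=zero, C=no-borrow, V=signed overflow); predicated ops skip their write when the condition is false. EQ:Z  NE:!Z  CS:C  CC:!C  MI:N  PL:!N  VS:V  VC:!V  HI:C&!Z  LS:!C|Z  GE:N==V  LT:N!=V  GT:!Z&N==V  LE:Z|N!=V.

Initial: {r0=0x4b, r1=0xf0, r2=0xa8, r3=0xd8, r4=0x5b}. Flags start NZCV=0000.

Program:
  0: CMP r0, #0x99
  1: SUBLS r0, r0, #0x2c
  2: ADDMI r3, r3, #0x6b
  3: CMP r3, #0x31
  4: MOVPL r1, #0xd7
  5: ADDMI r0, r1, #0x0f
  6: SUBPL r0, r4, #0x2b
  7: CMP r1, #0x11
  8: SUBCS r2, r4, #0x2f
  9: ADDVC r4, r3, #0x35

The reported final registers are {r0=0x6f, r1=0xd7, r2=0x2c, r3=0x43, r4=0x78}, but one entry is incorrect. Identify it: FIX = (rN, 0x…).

[0] flags=1001 → (cmp)
[1] flags=1001 LS?T → r0=0x1f
[2] flags=1001 MI?T → r3=0x43
[3] flags=0010 → (cmp)
[4] flags=0010 PL?T → r1=0xd7
[5] flags=0010 MI?F → skip
[6] flags=0010 PL?T → r0=0x30
[7] flags=1010 → (cmp)
[8] flags=1010 CS?T → r2=0x2c
[9] flags=1010 VC?T → r4=0x78

FIX = (r0, 0x30)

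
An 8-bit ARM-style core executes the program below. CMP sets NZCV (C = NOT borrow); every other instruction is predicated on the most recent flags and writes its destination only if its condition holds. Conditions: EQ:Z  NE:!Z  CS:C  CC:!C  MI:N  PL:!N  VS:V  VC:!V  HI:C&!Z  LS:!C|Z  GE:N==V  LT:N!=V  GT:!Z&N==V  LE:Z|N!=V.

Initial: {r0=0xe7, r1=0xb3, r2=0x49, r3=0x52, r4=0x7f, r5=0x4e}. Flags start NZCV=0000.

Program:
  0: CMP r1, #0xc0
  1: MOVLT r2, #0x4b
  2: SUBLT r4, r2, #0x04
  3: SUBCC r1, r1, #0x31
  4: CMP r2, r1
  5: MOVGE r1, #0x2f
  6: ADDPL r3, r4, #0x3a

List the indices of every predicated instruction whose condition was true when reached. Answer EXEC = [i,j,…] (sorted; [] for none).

EXEC = [1,2,3,5]

[0] flags=1000 → (cmp)
[1] flags=1000 LT?T → r2=0x4b
[2] flags=1000 LT?T → r4=0x47
[3] flags=1000 CC?T → r1=0x82
[4] flags=1001 → (cmp)
[5] flags=1001 GE?T → r1=0x2f
[6] flags=1001 PL?F → skip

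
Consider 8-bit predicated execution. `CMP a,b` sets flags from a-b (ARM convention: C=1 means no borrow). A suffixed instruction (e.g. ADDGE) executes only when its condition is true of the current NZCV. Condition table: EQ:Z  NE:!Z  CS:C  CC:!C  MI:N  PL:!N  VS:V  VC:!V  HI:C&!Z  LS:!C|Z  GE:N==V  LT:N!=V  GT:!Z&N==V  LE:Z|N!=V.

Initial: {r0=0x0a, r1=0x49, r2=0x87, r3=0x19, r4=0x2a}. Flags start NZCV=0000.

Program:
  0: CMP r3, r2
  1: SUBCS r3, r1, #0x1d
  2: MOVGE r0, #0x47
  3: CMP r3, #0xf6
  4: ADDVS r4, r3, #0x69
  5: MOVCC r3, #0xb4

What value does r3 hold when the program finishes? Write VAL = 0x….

0: ✓ CMP  NZCV=1001
1: · SUBCS
2: ✓ MOVGE  r0←0x47
3: ✓ CMP  NZCV=0000
4: · ADDVS
5: ✓ MOVCC  r3←0xb4

VAL = 0xb4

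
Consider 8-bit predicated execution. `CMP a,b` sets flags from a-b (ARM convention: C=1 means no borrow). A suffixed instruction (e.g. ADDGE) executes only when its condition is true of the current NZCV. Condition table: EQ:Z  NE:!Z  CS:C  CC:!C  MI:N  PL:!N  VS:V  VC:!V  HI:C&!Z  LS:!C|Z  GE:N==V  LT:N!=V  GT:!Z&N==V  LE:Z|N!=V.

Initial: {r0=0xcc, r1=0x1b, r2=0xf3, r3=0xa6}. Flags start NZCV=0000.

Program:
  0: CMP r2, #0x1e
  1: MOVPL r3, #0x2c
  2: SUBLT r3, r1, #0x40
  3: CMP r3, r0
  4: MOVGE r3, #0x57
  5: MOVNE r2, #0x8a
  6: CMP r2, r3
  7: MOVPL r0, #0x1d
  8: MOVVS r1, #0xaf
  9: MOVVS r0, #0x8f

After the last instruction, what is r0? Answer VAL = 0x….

VAL = 0x8f

[0] flags=1010 → (cmp)
[1] flags=1010 PL?F → skip
[2] flags=1010 LT?T → r3=0xdb
[3] flags=0010 → (cmp)
[4] flags=0010 GE?T → r3=0x57
[5] flags=0010 NE?T → r2=0x8a
[6] flags=0011 → (cmp)
[7] flags=0011 PL?T → r0=0x1d
[8] flags=0011 VS?T → r1=0xaf
[9] flags=0011 VS?T → r0=0x8f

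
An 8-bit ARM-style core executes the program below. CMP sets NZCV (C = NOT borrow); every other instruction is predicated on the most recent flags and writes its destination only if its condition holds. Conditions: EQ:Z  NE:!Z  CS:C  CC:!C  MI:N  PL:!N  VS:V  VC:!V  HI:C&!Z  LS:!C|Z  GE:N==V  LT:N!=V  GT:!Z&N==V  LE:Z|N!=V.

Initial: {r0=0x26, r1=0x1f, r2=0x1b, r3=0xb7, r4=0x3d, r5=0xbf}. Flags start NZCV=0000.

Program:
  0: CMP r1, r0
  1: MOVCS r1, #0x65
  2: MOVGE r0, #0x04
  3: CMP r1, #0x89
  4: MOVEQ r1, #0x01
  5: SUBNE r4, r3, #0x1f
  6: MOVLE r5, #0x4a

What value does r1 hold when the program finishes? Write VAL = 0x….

0: ✓ CMP  NZCV=1000
1: · MOVCS
2: · MOVGE
3: ✓ CMP  NZCV=1001
4: · MOVEQ
5: ✓ SUBNE  r4←0x98
6: · MOVLE

VAL = 0x1f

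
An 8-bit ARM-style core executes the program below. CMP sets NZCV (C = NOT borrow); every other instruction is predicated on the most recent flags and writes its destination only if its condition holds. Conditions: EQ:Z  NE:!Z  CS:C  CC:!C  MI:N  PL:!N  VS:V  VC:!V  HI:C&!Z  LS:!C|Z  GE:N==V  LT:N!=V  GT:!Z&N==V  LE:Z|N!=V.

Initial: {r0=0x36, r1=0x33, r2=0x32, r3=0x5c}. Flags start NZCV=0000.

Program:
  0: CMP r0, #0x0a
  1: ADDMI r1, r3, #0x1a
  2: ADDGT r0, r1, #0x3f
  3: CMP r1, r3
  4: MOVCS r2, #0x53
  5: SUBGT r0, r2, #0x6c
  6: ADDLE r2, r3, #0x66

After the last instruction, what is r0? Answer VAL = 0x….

VAL = 0x72

[0] flags=0010 → (cmp)
[1] flags=0010 MI?F → skip
[2] flags=0010 GT?T → r0=0x72
[3] flags=1000 → (cmp)
[4] flags=1000 CS?F → skip
[5] flags=1000 GT?F → skip
[6] flags=1000 LE?T → r2=0xc2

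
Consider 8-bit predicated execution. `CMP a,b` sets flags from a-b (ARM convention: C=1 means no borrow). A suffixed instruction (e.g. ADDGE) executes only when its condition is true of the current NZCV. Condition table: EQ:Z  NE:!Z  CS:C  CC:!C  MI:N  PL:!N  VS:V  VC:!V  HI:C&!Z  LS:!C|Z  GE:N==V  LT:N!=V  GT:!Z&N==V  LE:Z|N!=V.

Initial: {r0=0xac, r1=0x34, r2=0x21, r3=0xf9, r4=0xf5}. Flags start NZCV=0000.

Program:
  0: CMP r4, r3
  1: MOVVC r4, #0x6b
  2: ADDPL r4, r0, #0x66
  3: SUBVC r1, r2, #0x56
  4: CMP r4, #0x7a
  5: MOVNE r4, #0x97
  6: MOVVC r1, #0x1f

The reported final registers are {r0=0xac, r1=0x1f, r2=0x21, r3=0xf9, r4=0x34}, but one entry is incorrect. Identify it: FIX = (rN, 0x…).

0: ✓ CMP  NZCV=1000
1: ✓ MOVVC  r4←0x6b
2: · ADDPL
3: ✓ SUBVC  r1←0xcb
4: ✓ CMP  NZCV=1000
5: ✓ MOVNE  r4←0x97
6: ✓ MOVVC  r1←0x1f

FIX = (r4, 0x97)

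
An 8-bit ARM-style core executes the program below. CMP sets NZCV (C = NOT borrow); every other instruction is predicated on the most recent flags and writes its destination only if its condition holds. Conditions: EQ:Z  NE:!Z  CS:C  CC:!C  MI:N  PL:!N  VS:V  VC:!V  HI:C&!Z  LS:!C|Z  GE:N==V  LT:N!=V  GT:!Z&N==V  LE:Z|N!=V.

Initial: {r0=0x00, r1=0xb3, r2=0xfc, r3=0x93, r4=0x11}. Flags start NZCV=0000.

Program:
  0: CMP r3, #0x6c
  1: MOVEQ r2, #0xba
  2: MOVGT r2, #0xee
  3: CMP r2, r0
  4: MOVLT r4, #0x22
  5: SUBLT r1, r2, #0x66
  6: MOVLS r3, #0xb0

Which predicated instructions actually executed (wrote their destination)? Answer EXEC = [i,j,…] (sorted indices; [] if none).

[0] flags=0011 → (cmp)
[1] flags=0011 EQ?F → skip
[2] flags=0011 GT?F → skip
[3] flags=1010 → (cmp)
[4] flags=1010 LT?T → r4=0x22
[5] flags=1010 LT?T → r1=0x96
[6] flags=1010 LS?F → skip

EXEC = [4,5]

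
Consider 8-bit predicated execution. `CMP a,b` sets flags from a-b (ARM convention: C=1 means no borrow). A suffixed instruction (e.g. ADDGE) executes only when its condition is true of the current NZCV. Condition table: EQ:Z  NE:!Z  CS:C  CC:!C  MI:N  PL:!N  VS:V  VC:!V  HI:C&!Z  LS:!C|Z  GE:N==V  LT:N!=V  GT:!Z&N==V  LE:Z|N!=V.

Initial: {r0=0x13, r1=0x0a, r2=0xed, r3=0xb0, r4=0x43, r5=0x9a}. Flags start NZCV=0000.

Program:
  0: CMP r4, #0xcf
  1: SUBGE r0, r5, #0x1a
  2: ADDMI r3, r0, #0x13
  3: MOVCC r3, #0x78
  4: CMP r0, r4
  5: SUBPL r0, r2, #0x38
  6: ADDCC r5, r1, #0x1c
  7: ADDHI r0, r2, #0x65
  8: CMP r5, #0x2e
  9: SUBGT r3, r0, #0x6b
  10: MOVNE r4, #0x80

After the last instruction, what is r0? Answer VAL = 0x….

VAL = 0x52

0: ✓ CMP  NZCV=0000
1: ✓ SUBGE  r0←0x80
2: · ADDMI
3: ✓ MOVCC  r3←0x78
4: ✓ CMP  NZCV=0011
5: ✓ SUBPL  r0←0xb5
6: · ADDCC
7: ✓ ADDHI  r0←0x52
8: ✓ CMP  NZCV=0011
9: · SUBGT
10: ✓ MOVNE  r4←0x80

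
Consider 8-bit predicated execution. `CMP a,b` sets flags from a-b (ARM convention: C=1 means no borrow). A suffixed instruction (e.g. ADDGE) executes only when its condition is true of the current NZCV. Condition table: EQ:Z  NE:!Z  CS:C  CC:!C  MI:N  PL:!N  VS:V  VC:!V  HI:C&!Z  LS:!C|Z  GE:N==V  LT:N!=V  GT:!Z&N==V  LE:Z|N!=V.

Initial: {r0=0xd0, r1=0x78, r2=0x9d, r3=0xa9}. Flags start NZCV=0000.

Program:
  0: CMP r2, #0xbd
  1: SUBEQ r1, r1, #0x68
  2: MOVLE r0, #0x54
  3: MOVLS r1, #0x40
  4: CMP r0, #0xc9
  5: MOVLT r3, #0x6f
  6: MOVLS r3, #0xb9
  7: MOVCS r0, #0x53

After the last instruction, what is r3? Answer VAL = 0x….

VAL = 0xb9

[0] flags=1000 → (cmp)
[1] flags=1000 EQ?F → skip
[2] flags=1000 LE?T → r0=0x54
[3] flags=1000 LS?T → r1=0x40
[4] flags=1001 → (cmp)
[5] flags=1001 LT?F → skip
[6] flags=1001 LS?T → r3=0xb9
[7] flags=1001 CS?F → skip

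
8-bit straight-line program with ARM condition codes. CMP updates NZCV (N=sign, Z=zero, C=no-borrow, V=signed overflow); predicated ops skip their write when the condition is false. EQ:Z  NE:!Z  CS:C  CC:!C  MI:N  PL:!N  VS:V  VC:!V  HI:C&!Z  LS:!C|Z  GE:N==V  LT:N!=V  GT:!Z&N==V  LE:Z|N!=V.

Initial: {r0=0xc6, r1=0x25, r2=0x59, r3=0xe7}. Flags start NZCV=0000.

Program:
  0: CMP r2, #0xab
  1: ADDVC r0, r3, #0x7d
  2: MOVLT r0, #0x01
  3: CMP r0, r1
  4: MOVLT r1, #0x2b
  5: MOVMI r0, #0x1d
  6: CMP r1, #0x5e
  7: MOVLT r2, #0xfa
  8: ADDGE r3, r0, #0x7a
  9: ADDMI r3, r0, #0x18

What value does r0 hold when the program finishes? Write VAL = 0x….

[0] flags=1001 → (cmp)
[1] flags=1001 VC?F → skip
[2] flags=1001 LT?F → skip
[3] flags=1010 → (cmp)
[4] flags=1010 LT?T → r1=0x2b
[5] flags=1010 MI?T → r0=0x1d
[6] flags=1000 → (cmp)
[7] flags=1000 LT?T → r2=0xfa
[8] flags=1000 GE?F → skip
[9] flags=1000 MI?T → r3=0x35

VAL = 0x1d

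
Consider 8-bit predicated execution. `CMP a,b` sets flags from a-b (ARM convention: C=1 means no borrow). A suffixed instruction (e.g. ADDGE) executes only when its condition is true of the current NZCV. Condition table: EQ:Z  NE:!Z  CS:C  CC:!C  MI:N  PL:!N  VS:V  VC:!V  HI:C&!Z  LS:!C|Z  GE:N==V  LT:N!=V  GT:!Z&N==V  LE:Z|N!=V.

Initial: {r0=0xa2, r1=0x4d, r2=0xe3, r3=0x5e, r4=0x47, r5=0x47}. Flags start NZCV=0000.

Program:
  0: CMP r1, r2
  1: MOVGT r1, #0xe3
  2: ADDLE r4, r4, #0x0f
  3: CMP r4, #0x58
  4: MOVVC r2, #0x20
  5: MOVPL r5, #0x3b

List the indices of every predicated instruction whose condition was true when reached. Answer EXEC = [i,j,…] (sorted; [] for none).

[0] flags=0000 → (cmp)
[1] flags=0000 GT?T → r1=0xe3
[2] flags=0000 LE?F → skip
[3] flags=1000 → (cmp)
[4] flags=1000 VC?T → r2=0x20
[5] flags=1000 PL?F → skip

EXEC = [1,4]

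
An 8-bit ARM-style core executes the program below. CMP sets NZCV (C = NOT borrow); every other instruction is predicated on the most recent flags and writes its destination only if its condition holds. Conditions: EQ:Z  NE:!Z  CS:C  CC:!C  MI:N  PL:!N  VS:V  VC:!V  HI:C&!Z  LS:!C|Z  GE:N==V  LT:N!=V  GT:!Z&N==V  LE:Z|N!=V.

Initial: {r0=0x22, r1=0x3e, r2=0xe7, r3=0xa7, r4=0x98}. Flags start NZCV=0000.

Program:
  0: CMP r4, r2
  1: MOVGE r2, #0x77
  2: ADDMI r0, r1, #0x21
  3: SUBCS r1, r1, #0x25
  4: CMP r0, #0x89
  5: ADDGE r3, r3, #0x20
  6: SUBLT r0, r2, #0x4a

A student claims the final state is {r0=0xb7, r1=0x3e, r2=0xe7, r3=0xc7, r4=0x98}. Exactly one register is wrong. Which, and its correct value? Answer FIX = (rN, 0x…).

FIX = (r0, 0x5f)

0: ✓ CMP  NZCV=1000
1: · MOVGE
2: ✓ ADDMI  r0←0x5f
3: · SUBCS
4: ✓ CMP  NZCV=1001
5: ✓ ADDGE  r3←0xc7
6: · SUBLT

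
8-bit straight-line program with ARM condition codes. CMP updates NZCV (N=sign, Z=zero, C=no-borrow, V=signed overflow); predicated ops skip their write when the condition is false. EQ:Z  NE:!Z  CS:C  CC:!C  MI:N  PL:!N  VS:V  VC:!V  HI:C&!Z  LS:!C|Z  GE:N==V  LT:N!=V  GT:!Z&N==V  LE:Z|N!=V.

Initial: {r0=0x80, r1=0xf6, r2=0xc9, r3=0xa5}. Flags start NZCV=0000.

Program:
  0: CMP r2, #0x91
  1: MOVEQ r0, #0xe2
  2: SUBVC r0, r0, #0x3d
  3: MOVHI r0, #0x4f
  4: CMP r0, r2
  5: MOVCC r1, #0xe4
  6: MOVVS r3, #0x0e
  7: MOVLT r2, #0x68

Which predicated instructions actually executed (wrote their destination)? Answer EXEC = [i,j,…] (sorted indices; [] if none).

EXEC = [2,3,5,6]

0: ✓ CMP  NZCV=0010
1: · MOVEQ
2: ✓ SUBVC  r0←0x43
3: ✓ MOVHI  r0←0x4f
4: ✓ CMP  NZCV=1001
5: ✓ MOVCC  r1←0xe4
6: ✓ MOVVS  r3←0x0e
7: · MOVLT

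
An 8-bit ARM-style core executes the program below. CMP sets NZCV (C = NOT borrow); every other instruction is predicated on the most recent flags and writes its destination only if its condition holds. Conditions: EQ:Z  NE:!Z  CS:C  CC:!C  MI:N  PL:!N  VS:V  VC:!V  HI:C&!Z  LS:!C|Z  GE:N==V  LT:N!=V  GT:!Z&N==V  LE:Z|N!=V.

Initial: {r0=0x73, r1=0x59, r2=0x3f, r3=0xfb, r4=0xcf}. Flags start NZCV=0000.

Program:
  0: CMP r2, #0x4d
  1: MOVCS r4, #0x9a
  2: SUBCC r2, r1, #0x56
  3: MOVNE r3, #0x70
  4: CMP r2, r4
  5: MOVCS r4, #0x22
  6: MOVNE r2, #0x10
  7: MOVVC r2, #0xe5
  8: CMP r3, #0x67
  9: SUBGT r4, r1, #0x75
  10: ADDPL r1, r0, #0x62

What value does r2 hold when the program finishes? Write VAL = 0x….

[0] flags=1000 → (cmp)
[1] flags=1000 CS?F → skip
[2] flags=1000 CC?T → r2=0x03
[3] flags=1000 NE?T → r3=0x70
[4] flags=0000 → (cmp)
[5] flags=0000 CS?F → skip
[6] flags=0000 NE?T → r2=0x10
[7] flags=0000 VC?T → r2=0xe5
[8] flags=0010 → (cmp)
[9] flags=0010 GT?T → r4=0xe4
[10] flags=0010 PL?T → r1=0xd5

VAL = 0xe5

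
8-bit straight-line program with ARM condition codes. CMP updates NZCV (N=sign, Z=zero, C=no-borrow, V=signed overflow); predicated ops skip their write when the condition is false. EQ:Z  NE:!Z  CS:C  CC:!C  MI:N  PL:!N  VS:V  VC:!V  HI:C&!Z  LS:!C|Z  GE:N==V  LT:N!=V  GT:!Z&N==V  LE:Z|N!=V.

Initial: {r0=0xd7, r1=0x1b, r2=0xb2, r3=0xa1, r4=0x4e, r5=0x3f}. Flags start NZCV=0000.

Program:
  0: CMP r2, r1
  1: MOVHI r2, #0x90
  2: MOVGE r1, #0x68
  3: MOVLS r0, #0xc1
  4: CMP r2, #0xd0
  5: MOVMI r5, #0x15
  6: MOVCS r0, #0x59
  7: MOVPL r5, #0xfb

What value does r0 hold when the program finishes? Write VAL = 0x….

VAL = 0xd7

0: ✓ CMP  NZCV=1010
1: ✓ MOVHI  r2←0x90
2: · MOVGE
3: · MOVLS
4: ✓ CMP  NZCV=1000
5: ✓ MOVMI  r5←0x15
6: · MOVCS
7: · MOVPL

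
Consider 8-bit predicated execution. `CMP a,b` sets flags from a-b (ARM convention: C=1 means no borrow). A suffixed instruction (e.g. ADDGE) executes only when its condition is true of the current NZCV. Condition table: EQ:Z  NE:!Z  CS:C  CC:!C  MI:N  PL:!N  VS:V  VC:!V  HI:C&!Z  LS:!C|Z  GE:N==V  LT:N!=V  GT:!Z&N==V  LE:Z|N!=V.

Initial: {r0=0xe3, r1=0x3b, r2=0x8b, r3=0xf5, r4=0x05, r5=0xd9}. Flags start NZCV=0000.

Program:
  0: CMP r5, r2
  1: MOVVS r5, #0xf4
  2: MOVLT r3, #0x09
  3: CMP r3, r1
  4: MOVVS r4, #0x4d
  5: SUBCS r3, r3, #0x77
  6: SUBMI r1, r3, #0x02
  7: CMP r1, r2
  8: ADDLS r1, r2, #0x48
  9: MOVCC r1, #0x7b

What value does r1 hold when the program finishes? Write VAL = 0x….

VAL = 0x7b

[0] flags=0010 → (cmp)
[1] flags=0010 VS?F → skip
[2] flags=0010 LT?F → skip
[3] flags=1010 → (cmp)
[4] flags=1010 VS?F → skip
[5] flags=1010 CS?T → r3=0x7e
[6] flags=1010 MI?T → r1=0x7c
[7] flags=1001 → (cmp)
[8] flags=1001 LS?T → r1=0xd3
[9] flags=1001 CC?T → r1=0x7b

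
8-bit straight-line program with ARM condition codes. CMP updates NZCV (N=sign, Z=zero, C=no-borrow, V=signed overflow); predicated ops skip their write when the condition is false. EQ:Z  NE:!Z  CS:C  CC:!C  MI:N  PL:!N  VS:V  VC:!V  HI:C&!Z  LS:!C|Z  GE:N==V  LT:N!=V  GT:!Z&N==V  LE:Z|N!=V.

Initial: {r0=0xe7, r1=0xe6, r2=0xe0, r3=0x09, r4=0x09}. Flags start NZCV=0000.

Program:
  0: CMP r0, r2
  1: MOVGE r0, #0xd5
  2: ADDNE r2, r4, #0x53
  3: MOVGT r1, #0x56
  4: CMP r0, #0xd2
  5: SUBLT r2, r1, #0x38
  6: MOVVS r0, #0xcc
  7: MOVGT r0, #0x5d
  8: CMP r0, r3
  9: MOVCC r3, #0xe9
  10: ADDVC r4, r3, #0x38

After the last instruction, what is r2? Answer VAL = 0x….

0: ✓ CMP  NZCV=0010
1: ✓ MOVGE  r0←0xd5
2: ✓ ADDNE  r2←0x5c
3: ✓ MOVGT  r1←0x56
4: ✓ CMP  NZCV=0010
5: · SUBLT
6: · MOVVS
7: ✓ MOVGT  r0←0x5d
8: ✓ CMP  NZCV=0010
9: · MOVCC
10: ✓ ADDVC  r4←0x41

VAL = 0x5c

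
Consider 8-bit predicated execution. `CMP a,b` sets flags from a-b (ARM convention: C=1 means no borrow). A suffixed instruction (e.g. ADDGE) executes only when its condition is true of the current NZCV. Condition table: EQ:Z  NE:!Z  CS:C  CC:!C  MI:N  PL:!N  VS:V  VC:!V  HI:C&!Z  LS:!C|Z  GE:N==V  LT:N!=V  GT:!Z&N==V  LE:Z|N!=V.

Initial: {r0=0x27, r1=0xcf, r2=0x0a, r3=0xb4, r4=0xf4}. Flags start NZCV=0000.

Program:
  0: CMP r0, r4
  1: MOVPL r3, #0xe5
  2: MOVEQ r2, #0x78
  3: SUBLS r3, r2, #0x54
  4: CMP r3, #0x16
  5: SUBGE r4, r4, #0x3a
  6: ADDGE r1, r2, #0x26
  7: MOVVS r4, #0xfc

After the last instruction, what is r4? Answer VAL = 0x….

0: ✓ CMP  NZCV=0000
1: ✓ MOVPL  r3←0xe5
2: · MOVEQ
3: ✓ SUBLS  r3←0xb6
4: ✓ CMP  NZCV=1010
5: · SUBGE
6: · ADDGE
7: · MOVVS

VAL = 0xf4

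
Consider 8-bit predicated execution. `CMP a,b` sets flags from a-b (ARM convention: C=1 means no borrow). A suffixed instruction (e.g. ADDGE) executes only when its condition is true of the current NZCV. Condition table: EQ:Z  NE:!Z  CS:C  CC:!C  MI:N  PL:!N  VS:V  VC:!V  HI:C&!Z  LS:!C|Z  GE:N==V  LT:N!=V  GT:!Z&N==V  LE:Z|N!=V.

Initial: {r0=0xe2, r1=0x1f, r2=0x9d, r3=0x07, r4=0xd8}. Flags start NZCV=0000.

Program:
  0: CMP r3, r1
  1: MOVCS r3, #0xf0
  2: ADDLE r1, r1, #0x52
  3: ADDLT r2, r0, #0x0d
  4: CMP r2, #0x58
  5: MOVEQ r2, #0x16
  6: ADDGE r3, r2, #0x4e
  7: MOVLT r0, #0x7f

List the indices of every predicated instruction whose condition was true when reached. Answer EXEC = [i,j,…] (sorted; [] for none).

0: ✓ CMP  NZCV=1000
1: · MOVCS
2: ✓ ADDLE  r1←0x71
3: ✓ ADDLT  r2←0xef
4: ✓ CMP  NZCV=1010
5: · MOVEQ
6: · ADDGE
7: ✓ MOVLT  r0←0x7f

EXEC = [2,3,7]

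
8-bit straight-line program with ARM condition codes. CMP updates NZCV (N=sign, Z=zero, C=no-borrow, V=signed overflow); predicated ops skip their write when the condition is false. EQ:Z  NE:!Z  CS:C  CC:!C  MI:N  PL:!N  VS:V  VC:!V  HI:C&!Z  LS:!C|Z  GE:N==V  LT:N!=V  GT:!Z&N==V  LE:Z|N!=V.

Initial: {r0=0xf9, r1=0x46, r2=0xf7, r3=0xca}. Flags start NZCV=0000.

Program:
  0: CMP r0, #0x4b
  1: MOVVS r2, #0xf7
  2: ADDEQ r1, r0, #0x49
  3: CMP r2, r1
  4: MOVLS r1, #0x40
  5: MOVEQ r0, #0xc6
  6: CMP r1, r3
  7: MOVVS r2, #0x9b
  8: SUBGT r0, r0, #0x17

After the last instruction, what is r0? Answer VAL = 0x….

0: ✓ CMP  NZCV=1010
1: · MOVVS
2: · ADDEQ
3: ✓ CMP  NZCV=1010
4: · MOVLS
5: · MOVEQ
6: ✓ CMP  NZCV=0000
7: · MOVVS
8: ✓ SUBGT  r0←0xe2

VAL = 0xe2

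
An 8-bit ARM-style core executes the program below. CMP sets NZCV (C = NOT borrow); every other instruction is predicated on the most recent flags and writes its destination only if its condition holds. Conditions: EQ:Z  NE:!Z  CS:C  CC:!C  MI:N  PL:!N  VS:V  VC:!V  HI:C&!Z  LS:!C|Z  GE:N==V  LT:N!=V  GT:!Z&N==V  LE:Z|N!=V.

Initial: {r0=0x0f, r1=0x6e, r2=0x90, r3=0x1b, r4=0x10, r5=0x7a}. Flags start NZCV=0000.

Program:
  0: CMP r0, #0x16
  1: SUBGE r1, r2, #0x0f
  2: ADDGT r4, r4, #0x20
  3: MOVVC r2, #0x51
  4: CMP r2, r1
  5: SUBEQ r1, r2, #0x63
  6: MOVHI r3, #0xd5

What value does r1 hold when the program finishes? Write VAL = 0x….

VAL = 0x6e

[0] flags=1000 → (cmp)
[1] flags=1000 GE?F → skip
[2] flags=1000 GT?F → skip
[3] flags=1000 VC?T → r2=0x51
[4] flags=1000 → (cmp)
[5] flags=1000 EQ?F → skip
[6] flags=1000 HI?F → skip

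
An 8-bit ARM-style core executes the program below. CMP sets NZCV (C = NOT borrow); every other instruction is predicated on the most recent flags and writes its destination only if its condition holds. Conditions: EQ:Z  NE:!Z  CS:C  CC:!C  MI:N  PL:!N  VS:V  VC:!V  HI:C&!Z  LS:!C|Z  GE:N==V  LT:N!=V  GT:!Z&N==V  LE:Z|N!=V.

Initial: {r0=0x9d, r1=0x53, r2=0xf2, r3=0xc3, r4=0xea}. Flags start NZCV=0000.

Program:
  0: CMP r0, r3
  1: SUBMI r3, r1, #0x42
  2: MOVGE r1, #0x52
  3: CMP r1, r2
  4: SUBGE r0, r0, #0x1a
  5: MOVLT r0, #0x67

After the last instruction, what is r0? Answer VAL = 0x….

VAL = 0x83

0: ✓ CMP  NZCV=1000
1: ✓ SUBMI  r3←0x11
2: · MOVGE
3: ✓ CMP  NZCV=0000
4: ✓ SUBGE  r0←0x83
5: · MOVLT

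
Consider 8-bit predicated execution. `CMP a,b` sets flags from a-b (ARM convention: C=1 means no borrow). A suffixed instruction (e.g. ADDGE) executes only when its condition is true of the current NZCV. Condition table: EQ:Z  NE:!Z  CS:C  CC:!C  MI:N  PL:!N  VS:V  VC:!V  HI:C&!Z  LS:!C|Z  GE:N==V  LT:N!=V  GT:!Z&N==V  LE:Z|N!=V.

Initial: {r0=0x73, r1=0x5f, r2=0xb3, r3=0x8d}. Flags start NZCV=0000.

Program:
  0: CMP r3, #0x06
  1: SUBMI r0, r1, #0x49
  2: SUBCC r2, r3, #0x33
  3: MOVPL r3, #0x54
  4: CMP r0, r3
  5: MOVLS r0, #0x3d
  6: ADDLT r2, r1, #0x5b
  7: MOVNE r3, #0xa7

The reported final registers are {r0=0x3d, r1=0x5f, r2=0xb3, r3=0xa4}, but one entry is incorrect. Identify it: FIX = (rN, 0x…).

FIX = (r3, 0xa7)

0: ✓ CMP  NZCV=1010
1: ✓ SUBMI  r0←0x16
2: · SUBCC
3: · MOVPL
4: ✓ CMP  NZCV=1001
5: ✓ MOVLS  r0←0x3d
6: · ADDLT
7: ✓ MOVNE  r3←0xa7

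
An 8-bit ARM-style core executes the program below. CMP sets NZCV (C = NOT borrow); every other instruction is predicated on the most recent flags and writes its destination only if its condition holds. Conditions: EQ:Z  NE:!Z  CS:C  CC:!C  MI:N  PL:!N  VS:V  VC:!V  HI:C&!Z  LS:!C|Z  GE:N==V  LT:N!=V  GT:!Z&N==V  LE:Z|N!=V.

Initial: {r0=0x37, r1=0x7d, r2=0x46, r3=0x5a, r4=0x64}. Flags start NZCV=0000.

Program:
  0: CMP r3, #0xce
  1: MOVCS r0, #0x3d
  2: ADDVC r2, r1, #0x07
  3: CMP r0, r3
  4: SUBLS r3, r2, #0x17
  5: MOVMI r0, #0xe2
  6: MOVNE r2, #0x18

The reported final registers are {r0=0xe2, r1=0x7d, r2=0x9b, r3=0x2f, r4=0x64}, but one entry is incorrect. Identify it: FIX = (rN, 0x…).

[0] flags=1001 → (cmp)
[1] flags=1001 CS?F → skip
[2] flags=1001 VC?F → skip
[3] flags=1000 → (cmp)
[4] flags=1000 LS?T → r3=0x2f
[5] flags=1000 MI?T → r0=0xe2
[6] flags=1000 NE?T → r2=0x18

FIX = (r2, 0x18)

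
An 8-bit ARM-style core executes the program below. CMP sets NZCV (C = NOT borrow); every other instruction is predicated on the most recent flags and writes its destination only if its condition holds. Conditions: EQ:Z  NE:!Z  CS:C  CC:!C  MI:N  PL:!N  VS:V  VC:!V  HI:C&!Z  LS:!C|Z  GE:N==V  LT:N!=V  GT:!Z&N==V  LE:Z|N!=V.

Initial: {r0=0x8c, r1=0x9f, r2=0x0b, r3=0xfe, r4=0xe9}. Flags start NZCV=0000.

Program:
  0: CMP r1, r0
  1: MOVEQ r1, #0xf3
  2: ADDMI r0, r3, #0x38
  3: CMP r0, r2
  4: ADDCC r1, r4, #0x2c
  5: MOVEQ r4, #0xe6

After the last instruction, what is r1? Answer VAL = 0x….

VAL = 0x9f

[0] flags=0010 → (cmp)
[1] flags=0010 EQ?F → skip
[2] flags=0010 MI?F → skip
[3] flags=1010 → (cmp)
[4] flags=1010 CC?F → skip
[5] flags=1010 EQ?F → skip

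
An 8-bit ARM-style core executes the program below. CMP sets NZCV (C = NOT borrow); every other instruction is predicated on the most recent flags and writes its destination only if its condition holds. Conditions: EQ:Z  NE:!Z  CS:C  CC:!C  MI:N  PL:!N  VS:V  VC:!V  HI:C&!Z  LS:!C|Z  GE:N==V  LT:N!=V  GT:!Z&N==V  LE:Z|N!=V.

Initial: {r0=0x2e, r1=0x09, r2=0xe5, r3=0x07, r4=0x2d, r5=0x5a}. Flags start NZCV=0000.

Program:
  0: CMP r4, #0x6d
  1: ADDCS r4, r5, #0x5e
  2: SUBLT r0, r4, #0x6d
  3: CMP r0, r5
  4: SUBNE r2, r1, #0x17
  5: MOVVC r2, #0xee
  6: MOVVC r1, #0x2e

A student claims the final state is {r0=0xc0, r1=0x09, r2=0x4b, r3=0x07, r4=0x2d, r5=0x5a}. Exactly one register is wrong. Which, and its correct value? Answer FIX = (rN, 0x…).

[0] flags=1000 → (cmp)
[1] flags=1000 CS?F → skip
[2] flags=1000 LT?T → r0=0xc0
[3] flags=0011 → (cmp)
[4] flags=0011 NE?T → r2=0xf2
[5] flags=0011 VC?F → skip
[6] flags=0011 VC?F → skip

FIX = (r2, 0xf2)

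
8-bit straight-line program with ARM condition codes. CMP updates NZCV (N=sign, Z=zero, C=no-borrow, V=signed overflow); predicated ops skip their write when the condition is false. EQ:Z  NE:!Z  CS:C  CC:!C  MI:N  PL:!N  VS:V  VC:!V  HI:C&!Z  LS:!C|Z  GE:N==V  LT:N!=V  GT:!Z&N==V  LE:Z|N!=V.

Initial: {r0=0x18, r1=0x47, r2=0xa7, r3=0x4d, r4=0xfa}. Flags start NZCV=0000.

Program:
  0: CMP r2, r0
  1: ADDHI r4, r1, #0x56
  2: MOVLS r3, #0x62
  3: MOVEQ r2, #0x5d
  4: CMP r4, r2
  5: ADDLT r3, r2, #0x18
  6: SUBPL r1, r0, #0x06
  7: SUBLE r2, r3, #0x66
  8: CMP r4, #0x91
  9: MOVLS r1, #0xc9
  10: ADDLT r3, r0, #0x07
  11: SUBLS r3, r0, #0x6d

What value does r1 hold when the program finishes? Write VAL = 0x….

VAL = 0x47

0: ✓ CMP  NZCV=1010
1: ✓ ADDHI  r4←0x9d
2: · MOVLS
3: · MOVEQ
4: ✓ CMP  NZCV=1000
5: ✓ ADDLT  r3←0xbf
6: · SUBPL
7: ✓ SUBLE  r2←0x59
8: ✓ CMP  NZCV=0010
9: · MOVLS
10: · ADDLT
11: · SUBLS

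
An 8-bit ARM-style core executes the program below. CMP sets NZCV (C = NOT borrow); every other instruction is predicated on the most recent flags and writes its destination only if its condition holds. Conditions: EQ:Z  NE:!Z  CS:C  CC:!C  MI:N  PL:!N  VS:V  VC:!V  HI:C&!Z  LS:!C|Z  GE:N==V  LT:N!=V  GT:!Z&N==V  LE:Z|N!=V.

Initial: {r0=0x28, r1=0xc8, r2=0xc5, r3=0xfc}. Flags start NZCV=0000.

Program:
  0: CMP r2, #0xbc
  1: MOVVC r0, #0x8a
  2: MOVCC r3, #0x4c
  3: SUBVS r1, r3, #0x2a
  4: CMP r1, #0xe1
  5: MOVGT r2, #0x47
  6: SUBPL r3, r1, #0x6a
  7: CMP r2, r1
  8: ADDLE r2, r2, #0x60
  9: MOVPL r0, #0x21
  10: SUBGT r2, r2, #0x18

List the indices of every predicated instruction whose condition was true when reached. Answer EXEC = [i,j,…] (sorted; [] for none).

EXEC = [1,8]

[0] flags=0010 → (cmp)
[1] flags=0010 VC?T → r0=0x8a
[2] flags=0010 CC?F → skip
[3] flags=0010 VS?F → skip
[4] flags=1000 → (cmp)
[5] flags=1000 GT?F → skip
[6] flags=1000 PL?F → skip
[7] flags=1000 → (cmp)
[8] flags=1000 LE?T → r2=0x25
[9] flags=1000 PL?F → skip
[10] flags=1000 GT?F → skip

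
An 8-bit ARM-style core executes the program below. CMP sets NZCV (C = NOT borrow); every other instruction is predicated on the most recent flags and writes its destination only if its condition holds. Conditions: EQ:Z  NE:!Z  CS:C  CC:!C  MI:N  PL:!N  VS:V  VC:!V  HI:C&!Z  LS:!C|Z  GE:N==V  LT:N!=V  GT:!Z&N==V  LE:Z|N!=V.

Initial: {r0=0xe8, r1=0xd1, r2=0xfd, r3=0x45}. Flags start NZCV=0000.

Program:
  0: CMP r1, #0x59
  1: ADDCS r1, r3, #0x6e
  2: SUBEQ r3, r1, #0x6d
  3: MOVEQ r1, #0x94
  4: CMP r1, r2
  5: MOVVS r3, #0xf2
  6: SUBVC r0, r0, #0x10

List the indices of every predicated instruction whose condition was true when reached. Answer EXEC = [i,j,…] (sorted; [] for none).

EXEC = [1,6]

0: ✓ CMP  NZCV=0011
1: ✓ ADDCS  r1←0xb3
2: · SUBEQ
3: · MOVEQ
4: ✓ CMP  NZCV=1000
5: · MOVVS
6: ✓ SUBVC  r0←0xd8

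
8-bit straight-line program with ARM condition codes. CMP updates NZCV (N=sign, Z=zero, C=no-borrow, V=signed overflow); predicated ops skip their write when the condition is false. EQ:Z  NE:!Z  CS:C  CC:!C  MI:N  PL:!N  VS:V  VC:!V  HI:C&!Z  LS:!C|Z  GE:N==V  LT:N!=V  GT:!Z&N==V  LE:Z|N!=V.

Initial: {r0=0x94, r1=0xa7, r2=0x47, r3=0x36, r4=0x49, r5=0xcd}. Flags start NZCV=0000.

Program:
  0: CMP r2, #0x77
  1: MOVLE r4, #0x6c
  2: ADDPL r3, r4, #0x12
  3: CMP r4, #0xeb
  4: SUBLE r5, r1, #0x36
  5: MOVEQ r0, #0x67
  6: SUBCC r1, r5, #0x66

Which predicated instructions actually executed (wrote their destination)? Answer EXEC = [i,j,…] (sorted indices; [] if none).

0: ✓ CMP  NZCV=1000
1: ✓ MOVLE  r4←0x6c
2: · ADDPL
3: ✓ CMP  NZCV=1001
4: · SUBLE
5: · MOVEQ
6: ✓ SUBCC  r1←0x67

EXEC = [1,6]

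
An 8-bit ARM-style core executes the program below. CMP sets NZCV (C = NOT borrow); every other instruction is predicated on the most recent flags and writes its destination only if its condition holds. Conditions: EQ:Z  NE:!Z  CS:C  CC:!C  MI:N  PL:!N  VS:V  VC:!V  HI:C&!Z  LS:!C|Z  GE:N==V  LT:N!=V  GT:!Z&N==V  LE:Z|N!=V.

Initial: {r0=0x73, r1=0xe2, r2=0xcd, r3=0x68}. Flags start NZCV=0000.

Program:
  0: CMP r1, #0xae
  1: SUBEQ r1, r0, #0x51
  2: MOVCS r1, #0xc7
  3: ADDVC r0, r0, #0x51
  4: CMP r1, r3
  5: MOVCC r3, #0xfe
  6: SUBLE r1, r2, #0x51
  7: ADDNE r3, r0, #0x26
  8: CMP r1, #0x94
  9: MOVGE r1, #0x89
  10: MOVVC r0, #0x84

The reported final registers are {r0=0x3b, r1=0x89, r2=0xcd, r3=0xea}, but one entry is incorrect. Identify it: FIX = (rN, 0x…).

FIX = (r0, 0xc4)

[0] flags=0010 → (cmp)
[1] flags=0010 EQ?F → skip
[2] flags=0010 CS?T → r1=0xc7
[3] flags=0010 VC?T → r0=0xc4
[4] flags=0011 → (cmp)
[5] flags=0011 CC?F → skip
[6] flags=0011 LE?T → r1=0x7c
[7] flags=0011 NE?T → r3=0xea
[8] flags=1001 → (cmp)
[9] flags=1001 GE?T → r1=0x89
[10] flags=1001 VC?F → skip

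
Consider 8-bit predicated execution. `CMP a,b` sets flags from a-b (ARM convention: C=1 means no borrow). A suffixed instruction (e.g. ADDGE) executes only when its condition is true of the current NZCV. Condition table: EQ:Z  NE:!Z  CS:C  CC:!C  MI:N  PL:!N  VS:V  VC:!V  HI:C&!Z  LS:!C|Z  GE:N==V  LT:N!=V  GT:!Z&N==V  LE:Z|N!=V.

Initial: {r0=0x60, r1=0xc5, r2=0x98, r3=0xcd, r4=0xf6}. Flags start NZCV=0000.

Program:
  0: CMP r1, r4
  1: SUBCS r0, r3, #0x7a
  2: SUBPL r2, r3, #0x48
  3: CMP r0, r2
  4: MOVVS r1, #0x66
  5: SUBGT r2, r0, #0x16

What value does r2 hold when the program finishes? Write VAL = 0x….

VAL = 0x4a

[0] flags=1000 → (cmp)
[1] flags=1000 CS?F → skip
[2] flags=1000 PL?F → skip
[3] flags=1001 → (cmp)
[4] flags=1001 VS?T → r1=0x66
[5] flags=1001 GT?T → r2=0x4a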